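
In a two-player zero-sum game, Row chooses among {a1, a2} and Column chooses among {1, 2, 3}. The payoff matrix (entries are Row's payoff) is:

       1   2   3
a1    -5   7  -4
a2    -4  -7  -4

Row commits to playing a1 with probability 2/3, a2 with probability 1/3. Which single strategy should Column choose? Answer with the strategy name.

If Column plays 1, Row's expected payoff is (2/3)·(-5) + (1/3)·(-4) = -14/3.
If Column plays 2, Row's expected payoff is (2/3)·7 + (1/3)·(-7) = 7/3.
If Column plays 3, Row's expected payoff is (2/3)·(-4) + (1/3)·(-4) = -4.
Column minimizes Row's payoff; the smallest is -14/3, so the best response is 1.

1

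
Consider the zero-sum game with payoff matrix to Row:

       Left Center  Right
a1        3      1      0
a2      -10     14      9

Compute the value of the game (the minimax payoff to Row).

27/22

Row minima: a1 → 0, a2 → -10; maximin = 0.
Column maxima: Left → 3, Center → 14, Right → 9; minimax = 3.
0 ≠ 3, so there is no saddle point; optimal play is mixed.
Center is strictly dominated by Right (it gives Row strictly more in every row), so Column never plays it.
On the remaining 2×2 (a1, a2 vs Left, Right):
Let Row play a1 with probability p. Expected payoff against Left: 3p + (-10)(1−p) = 13p − 10; against Right: 0p + 9(1−p) = −9p + 9.
Setting these equal: 13p − 10 = −9p + 9 ⇒ 22p = 19 ⇒ p = 19/22, and the value is (13)·(19/22) − 10 = 27/22.
For Column: with q = P(Left), equating a1's and a2's payoffs gives 3q = −19q + 9 ⇒ q = 9/22.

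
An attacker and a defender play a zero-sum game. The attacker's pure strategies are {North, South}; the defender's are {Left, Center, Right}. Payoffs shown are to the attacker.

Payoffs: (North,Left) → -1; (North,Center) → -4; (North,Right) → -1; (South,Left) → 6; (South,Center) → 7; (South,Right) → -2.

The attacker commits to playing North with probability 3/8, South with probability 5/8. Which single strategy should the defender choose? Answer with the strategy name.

If the defender plays Left, the attacker's expected payoff is (3/8)·(-1) + (5/8)·6 = 27/8.
If the defender plays Center, the attacker's expected payoff is (3/8)·(-4) + (5/8)·7 = 23/8.
If the defender plays Right, the attacker's expected payoff is (3/8)·(-1) + (5/8)·(-2) = -13/8.
The defender minimizes the attacker's payoff; the smallest is -13/8, so the best response is Right.

Right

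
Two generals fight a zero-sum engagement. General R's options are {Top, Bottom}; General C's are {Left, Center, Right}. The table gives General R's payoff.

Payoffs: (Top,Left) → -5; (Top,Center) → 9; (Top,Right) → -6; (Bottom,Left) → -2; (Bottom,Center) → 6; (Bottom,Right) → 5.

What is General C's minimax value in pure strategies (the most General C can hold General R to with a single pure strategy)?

Column maxima: Left → -2, Center → 9, Right → 5.
The smallest of these is -2.

-2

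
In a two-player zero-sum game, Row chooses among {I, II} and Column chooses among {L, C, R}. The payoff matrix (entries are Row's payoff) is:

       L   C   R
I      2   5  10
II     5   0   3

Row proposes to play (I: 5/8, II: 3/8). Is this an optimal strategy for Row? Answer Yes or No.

Yes

Against L this mix gives (5/8)·2 + (3/8)·5 = 25/8.
Against C this mix gives (5/8)·5 + (3/8)·0 = 25/8.
Against R this mix gives (5/8)·10 + (3/8)·3 = 59/8.
All of Column's active replies (L, C) yield 25/8, and no column does worse for Row. The mix makes Column indifferent and guarantees 25/8, so it is optimal.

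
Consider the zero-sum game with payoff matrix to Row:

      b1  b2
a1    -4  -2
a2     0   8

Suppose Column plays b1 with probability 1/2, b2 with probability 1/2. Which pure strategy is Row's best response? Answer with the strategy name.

a2

Expected payoff of a1: (1/2)·(-4) + (1/2)·(-2) = -3.
Expected payoff of a2: (1/2)·0 + (1/2)·8 = 4.
The largest is 4, so Row's best response is a2.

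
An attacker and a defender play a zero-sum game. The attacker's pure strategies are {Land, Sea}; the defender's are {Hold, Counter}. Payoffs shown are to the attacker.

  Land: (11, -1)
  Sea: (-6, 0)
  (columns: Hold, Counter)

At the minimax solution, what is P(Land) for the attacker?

1/3

Row minima: Land → -1, Sea → -6; maximin = -1.
Column maxima: Hold → 11, Counter → 0; minimax = 0.
-1 ≠ 0, so there is no saddle point; optimal play is mixed.
Let the attacker play Land with probability p. Expected payoff against Hold: 11p + (-6)(1−p) = 17p − 6; against Counter: (-1)p + 0(1−p) = −p.
Setting these equal: 17p − 6 = −p ⇒ 18p = 6 ⇒ p = 1/3, and the value is (17)·(1/3) − 6 = -1/3.
For the defender: with q = P(Hold), equating Land's and Sea's payoffs gives 12q − 1 = −6q ⇒ q = 1/18.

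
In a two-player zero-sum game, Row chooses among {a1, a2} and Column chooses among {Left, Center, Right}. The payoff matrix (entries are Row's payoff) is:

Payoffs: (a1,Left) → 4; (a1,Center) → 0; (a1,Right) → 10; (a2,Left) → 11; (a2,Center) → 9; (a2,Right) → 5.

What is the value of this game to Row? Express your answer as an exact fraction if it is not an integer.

45/7

Row minima: a1 → 0, a2 → 5; maximin = 5.
Column maxima: Left → 11, Center → 9, Right → 10; minimax = 9.
5 ≠ 9, so there is no saddle point; optimal play is mixed.
Left is strictly dominated by Center (it gives Row strictly more in every row), so Column never plays it.
On the remaining 2×2 (a1, a2 vs Center, Right):
Let Row play a1 with probability p. Expected payoff against Center: 0p + 9(1−p) = −9p + 9; against Right: 10p + 5(1−p) = 5p + 5.
Setting these equal: −9p + 9 = 5p + 5 ⇒ −14p = -4 ⇒ p = 2/7, and the value is (-9)·(2/7) + 9 = 45/7.
For Column: with q = P(Center), equating a1's and a2's payoffs gives −10q + 10 = 4q + 5 ⇒ q = 5/14.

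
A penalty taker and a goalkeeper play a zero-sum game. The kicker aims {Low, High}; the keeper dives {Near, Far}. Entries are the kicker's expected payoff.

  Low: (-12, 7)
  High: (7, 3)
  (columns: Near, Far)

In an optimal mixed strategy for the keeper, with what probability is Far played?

Row minima: Low → -12, High → 3; maximin = 3.
Column maxima: Near → 7, Far → 7; minimax = 7.
3 ≠ 7, so there is no saddle point; optimal play is mixed.
Let the kicker play Low with probability p. Expected payoff against Near: (-12)p + 7(1−p) = −19p + 7; against Far: 7p + 3(1−p) = 4p + 3.
Setting these equal: −19p + 7 = 4p + 3 ⇒ −23p = -4 ⇒ p = 4/23, and the value is (-19)·(4/23) + 7 = 85/23.
For the keeper: with q = P(Near), equating Low's and High's payoffs gives −19q + 7 = 4q + 3 ⇒ q = 4/23.

19/23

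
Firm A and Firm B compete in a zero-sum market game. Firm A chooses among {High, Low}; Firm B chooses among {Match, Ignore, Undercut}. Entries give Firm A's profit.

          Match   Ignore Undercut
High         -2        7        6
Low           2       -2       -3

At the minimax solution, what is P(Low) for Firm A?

Row minima: High → -2, Low → -3; maximin = -2.
Column maxima: Match → 2, Ignore → 7, Undercut → 6; minimax = 2.
-2 ≠ 2, so there is no saddle point; optimal play is mixed.
Ignore is strictly dominated by Undercut (it gives Firm A strictly more in every row), so Firm B never plays it.
On the remaining 2×2 (High, Low vs Match, Undercut):
Let Firm A play High with probability p. Expected payoff against Match: (-2)p + 2(1−p) = −4p + 2; against Undercut: 6p + (-3)(1−p) = 9p − 3.
Setting these equal: −4p + 2 = 9p − 3 ⇒ −13p = -5 ⇒ p = 5/13, and the value is (-4)·(5/13) + 2 = 6/13.
For Firm B: with q = P(Match), equating High's and Low's payoffs gives −8q + 6 = 5q − 3 ⇒ q = 9/13.

8/13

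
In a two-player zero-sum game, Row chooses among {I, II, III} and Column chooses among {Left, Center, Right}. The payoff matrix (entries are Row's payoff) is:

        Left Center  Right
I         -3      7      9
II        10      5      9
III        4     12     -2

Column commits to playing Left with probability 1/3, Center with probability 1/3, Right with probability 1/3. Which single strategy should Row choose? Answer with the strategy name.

Expected payoff of I: (1/3)·(-3) + (1/3)·7 + (1/3)·9 = 13/3.
Expected payoff of II: (1/3)·10 + (1/3)·5 + (1/3)·9 = 8.
Expected payoff of III: (1/3)·4 + (1/3)·12 + (1/3)·(-2) = 14/3.
The largest is 8, so Row's best response is II.

II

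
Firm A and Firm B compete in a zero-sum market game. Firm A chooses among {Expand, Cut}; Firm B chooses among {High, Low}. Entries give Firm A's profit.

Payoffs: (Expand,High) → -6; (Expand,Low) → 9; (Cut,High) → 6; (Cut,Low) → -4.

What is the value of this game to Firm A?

6/5

Row minima: Expand → -6, Cut → -4; maximin = -4.
Column maxima: High → 6, Low → 9; minimax = 6.
-4 ≠ 6, so there is no saddle point; optimal play is mixed.
Let Firm A play Expand with probability p. Expected payoff against High: (-6)p + 6(1−p) = −12p + 6; against Low: 9p + (-4)(1−p) = 13p − 4.
Setting these equal: −12p + 6 = 13p − 4 ⇒ −25p = -10 ⇒ p = 2/5, and the value is (-12)·(2/5) + 6 = 6/5.
For Firm B: with q = P(High), equating Expand's and Cut's payoffs gives −15q + 9 = 10q − 4 ⇒ q = 13/25.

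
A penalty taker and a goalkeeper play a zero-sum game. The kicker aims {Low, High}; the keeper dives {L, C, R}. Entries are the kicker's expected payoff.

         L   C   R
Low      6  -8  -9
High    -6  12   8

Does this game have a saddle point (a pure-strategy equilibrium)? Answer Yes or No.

No

Row minima: Low → -9, High → -6; maximin = -6.
Column maxima: L → 6, C → 12, R → 8; minimax = 6.
-6 ≠ 6, so no pure-strategy equilibrium exists.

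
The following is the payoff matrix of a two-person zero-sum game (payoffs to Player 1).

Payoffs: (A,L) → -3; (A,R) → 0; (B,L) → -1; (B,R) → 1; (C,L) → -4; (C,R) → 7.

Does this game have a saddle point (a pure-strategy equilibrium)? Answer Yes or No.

Yes

Row minima: A → -3, B → -1, C → -4; maximin = -1.
Column maxima: L → -1, R → 7; minimax = -1.
maximin = minimax = -1, so a saddle point exists.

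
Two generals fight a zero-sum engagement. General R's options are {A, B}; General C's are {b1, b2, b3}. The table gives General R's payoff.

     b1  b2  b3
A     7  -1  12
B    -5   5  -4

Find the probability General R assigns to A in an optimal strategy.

5/9

Row minima: A → -1, B → -5; maximin = -1.
Column maxima: b1 → 7, b2 → 5, b3 → 12; minimax = 5.
-1 ≠ 5, so there is no saddle point; optimal play is mixed.
b3 is strictly dominated by b1 (it gives General R strictly more in every row), so General C never plays it.
On the remaining 2×2 (A, B vs b1, b2):
Let General R play A with probability p. Expected payoff against b1: 7p + (-5)(1−p) = 12p − 5; against b2: (-1)p + 5(1−p) = −6p + 5.
Setting these equal: 12p − 5 = −6p + 5 ⇒ 18p = 10 ⇒ p = 5/9, and the value is (12)·(5/9) − 5 = 5/3.
For General C: with q = P(b1), equating A's and B's payoffs gives 8q − 1 = −10q + 5 ⇒ q = 1/3.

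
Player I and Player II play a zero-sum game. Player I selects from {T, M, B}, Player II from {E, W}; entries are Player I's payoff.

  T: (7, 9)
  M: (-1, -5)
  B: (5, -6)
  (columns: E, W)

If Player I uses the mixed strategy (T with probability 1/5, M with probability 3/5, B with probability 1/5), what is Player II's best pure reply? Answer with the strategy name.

If Player II plays E, Player I's expected payoff is (1/5)·7 + (3/5)·(-1) + (1/5)·5 = 9/5.
If Player II plays W, Player I's expected payoff is (1/5)·9 + (3/5)·(-5) + (1/5)·(-6) = -12/5.
Player II minimizes Player I's payoff; the smallest is -12/5, so the best response is W.

W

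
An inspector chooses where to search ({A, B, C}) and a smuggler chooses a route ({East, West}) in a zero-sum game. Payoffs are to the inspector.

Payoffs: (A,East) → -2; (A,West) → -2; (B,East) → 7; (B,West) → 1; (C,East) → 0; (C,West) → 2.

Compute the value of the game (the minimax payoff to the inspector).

7/4

Row minima: A → -2, B → 1, C → 0; maximin = 1.
Column maxima: East → 7, West → 2; minimax = 2.
1 ≠ 2, so there is no saddle point; optimal play is mixed.
A is strictly dominated by B, so the inspector never plays it.
On the remaining 2×2 (B, C vs East, West):
Let the inspector play B with probability p. Expected payoff against East: 7p + 0(1−p) = 7p; against West: 1p + 2(1−p) = −p + 2.
Setting these equal: 7p = −p + 2 ⇒ 8p = 2 ⇒ p = 1/4, and the value is (7)·(1/4) = 7/4.
For the smuggler: with q = P(East), equating B's and C's payoffs gives 6q + 1 = −2q + 2 ⇒ q = 1/8.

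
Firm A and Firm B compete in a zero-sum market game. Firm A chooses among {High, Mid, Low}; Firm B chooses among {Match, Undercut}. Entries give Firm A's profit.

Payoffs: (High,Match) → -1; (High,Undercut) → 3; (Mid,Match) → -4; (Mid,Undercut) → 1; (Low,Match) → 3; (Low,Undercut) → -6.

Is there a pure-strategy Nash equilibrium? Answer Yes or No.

Row minima: High → -1, Mid → -4, Low → -6; maximin = -1.
Column maxima: Match → 3, Undercut → 3; minimax = 3.
-1 ≠ 3, so no pure-strategy equilibrium exists.

No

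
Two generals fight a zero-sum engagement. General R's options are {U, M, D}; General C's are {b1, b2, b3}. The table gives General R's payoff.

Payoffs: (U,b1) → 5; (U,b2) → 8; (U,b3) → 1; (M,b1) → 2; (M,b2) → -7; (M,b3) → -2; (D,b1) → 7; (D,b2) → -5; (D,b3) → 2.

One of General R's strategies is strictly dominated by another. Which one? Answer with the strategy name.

M

U gives a strictly higher payoff than M against every column: 5 > 2, 8 > -7, 1 > -2.
So M is strictly dominated and General R never plays it.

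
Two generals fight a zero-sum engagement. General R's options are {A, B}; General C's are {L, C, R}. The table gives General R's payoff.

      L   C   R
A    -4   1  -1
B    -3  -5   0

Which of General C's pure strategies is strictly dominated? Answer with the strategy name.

L holds General R's payoff strictly below R in every row: -4 < -1, -3 < 0.
So R is strictly dominated for General C.

R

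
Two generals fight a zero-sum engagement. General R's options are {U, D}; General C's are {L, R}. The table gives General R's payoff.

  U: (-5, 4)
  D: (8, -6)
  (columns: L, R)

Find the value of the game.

2/23

Row minima: U → -5, D → -6; maximin = -5.
Column maxima: L → 8, R → 4; minimax = 4.
-5 ≠ 4, so there is no saddle point; optimal play is mixed.
Let General R play U with probability p. Expected payoff against L: (-5)p + 8(1−p) = −13p + 8; against R: 4p + (-6)(1−p) = 10p − 6.
Setting these equal: −13p + 8 = 10p − 6 ⇒ −23p = -14 ⇒ p = 14/23, and the value is (-13)·(14/23) + 8 = 2/23.
For General C: with q = P(L), equating U's and D's payoffs gives −9q + 4 = 14q − 6 ⇒ q = 10/23.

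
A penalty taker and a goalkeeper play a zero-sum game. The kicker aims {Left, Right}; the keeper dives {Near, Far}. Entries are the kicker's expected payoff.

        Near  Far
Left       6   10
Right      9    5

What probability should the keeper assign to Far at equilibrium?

3/8

Row minima: Left → 6, Right → 5; maximin = 6.
Column maxima: Near → 9, Far → 10; minimax = 9.
6 ≠ 9, so there is no saddle point; optimal play is mixed.
Let the kicker play Left with probability p. Expected payoff against Near: 6p + 9(1−p) = −3p + 9; against Far: 10p + 5(1−p) = 5p + 5.
Setting these equal: −3p + 9 = 5p + 5 ⇒ −8p = -4 ⇒ p = 1/2, and the value is (-3)·(1/2) + 9 = 15/2.
For the keeper: with q = P(Near), equating Left's and Right's payoffs gives −4q + 10 = 4q + 5 ⇒ q = 5/8.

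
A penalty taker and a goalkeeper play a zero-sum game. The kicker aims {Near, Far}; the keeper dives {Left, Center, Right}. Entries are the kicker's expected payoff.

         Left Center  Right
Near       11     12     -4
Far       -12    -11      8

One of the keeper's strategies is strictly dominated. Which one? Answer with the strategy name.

Left holds the kicker's payoff strictly below Center in every row: 11 < 12, -12 < -11.
So Center is strictly dominated for the keeper.

Center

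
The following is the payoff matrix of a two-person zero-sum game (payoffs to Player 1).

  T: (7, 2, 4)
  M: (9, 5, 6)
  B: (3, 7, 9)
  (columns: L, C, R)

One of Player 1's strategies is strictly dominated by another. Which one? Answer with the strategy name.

T

M gives a strictly higher payoff than T against every column: 9 > 7, 5 > 2, 6 > 4.
So T is strictly dominated and Player 1 never plays it.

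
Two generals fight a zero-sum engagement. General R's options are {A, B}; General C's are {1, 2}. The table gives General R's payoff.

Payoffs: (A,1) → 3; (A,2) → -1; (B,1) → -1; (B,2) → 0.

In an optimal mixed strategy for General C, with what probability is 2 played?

Row minima: A → -1, B → -1; maximin = -1.
Column maxima: 1 → 3, 2 → 0; minimax = 0.
-1 ≠ 0, so there is no saddle point; optimal play is mixed.
Let General R play A with probability p. Expected payoff against 1: 3p + (-1)(1−p) = 4p − 1; against 2: (-1)p + 0(1−p) = −p.
Setting these equal: 4p − 1 = −p ⇒ 5p = 1 ⇒ p = 1/5, and the value is (4)·(1/5) − 1 = -1/5.
For General C: with q = P(1), equating A's and B's payoffs gives 4q − 1 = −q ⇒ q = 1/5.

4/5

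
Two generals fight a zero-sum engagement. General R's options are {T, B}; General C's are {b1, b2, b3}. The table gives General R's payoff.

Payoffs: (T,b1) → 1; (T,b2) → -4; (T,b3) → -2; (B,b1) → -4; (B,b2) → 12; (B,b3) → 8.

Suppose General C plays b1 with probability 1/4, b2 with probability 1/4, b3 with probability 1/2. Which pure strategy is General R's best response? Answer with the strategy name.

B

Expected payoff of T: (1/4)·1 + (1/4)·(-4) + (1/2)·(-2) = -7/4.
Expected payoff of B: (1/4)·(-4) + (1/4)·12 + (1/2)·8 = 6.
The largest is 6, so General R's best response is B.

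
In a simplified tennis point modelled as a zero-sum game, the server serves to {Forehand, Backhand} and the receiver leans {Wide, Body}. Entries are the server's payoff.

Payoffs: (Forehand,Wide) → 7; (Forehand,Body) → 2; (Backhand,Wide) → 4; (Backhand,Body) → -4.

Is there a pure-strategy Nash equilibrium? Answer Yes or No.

Yes

Row minima: Forehand → 2, Backhand → -4; maximin = 2.
Column maxima: Wide → 7, Body → 2; minimax = 2.
maximin = minimax = 2, so a saddle point exists.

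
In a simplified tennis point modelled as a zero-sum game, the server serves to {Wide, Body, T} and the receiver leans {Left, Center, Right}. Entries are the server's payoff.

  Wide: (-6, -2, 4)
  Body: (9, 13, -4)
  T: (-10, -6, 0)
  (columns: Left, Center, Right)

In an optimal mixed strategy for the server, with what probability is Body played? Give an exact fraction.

Row minima: Wide → -6, Body → -4, T → -10; maximin = -4.
Column maxima: Left → 9, Center → 13, Right → 4; minimax = 4.
-4 ≠ 4, so there is no saddle point; optimal play is mixed.
T is strictly dominated by Wide, so the server never plays it.
Center is strictly dominated by Left (it gives the server strictly more in every row), so the receiver never plays it.
On the remaining 2×2 (Wide, Body vs Left, Right):
Let the server play Wide with probability p. Expected payoff against Left: (-6)p + 9(1−p) = −15p + 9; against Right: 4p + (-4)(1−p) = 8p − 4.
Setting these equal: −15p + 9 = 8p − 4 ⇒ −23p = -13 ⇒ p = 13/23, and the value is (-15)·(13/23) + 9 = 12/23.
For the receiver: with q = P(Left), equating Wide's and Body's payoffs gives −10q + 4 = 13q − 4 ⇒ q = 8/23.

10/23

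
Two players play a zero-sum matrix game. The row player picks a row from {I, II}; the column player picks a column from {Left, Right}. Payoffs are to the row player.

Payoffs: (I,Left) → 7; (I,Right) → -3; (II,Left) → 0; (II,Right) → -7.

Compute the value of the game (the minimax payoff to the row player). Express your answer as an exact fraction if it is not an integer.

Row minima: I → -3, II → -7; maximin = -3.
Column maxima: Left → 7, Right → -3; minimax = -3.
Since maximin = minimax = -3, there is a saddle point and the value is -3.

-3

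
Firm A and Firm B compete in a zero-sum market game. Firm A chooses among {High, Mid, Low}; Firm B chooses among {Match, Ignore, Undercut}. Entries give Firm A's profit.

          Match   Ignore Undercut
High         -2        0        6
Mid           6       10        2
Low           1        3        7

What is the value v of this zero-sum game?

4

Row minima: High → -2, Mid → 2, Low → 1; maximin = 2.
Column maxima: Match → 6, Ignore → 10, Undercut → 7; minimax = 6.
2 ≠ 6, so there is no saddle point; optimal play is mixed.
High is strictly dominated by Low, so Firm A never plays it.
Ignore is strictly dominated by Match (it gives Firm A strictly more in every row), so Firm B never plays it.
On the remaining 2×2 (Mid, Low vs Match, Undercut):
Let Firm A play Mid with probability p. Expected payoff against Match: 6p + 1(1−p) = 5p + 1; against Undercut: 2p + 7(1−p) = −5p + 7.
Setting these equal: 5p + 1 = −5p + 7 ⇒ 10p = 6 ⇒ p = 3/5, and the value is (5)·(3/5) + 1 = 4.
For Firm B: with q = P(Match), equating Mid's and Low's payoffs gives 4q + 2 = −6q + 7 ⇒ q = 1/2.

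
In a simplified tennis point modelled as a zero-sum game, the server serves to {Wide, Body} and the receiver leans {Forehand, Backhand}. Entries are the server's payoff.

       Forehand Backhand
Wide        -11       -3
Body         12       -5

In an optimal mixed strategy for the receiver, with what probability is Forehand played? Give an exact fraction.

2/25

Row minima: Wide → -11, Body → -5; maximin = -5.
Column maxima: Forehand → 12, Backhand → -3; minimax = -3.
-5 ≠ -3, so there is no saddle point; optimal play is mixed.
Let the server play Wide with probability p. Expected payoff against Forehand: (-11)p + 12(1−p) = −23p + 12; against Backhand: (-3)p + (-5)(1−p) = 2p − 5.
Setting these equal: −23p + 12 = 2p − 5 ⇒ −25p = -17 ⇒ p = 17/25, and the value is (-23)·(17/25) + 12 = -91/25.
For the receiver: with q = P(Forehand), equating Wide's and Body's payoffs gives −8q − 3 = 17q − 5 ⇒ q = 2/25.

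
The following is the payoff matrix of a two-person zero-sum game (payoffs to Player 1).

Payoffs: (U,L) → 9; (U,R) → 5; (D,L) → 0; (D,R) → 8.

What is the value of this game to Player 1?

Row minima: U → 5, D → 0; maximin = 5.
Column maxima: L → 9, R → 8; minimax = 8.
5 ≠ 8, so there is no saddle point; optimal play is mixed.
Let Player 1 play U with probability p. Expected payoff against L: 9p + 0(1−p) = 9p; against R: 5p + 8(1−p) = −3p + 8.
Setting these equal: 9p = −3p + 8 ⇒ 12p = 8 ⇒ p = 2/3, and the value is (9)·(2/3) = 6.
For Player 2: with q = P(L), equating U's and D's payoffs gives 4q + 5 = −8q + 8 ⇒ q = 1/4.

6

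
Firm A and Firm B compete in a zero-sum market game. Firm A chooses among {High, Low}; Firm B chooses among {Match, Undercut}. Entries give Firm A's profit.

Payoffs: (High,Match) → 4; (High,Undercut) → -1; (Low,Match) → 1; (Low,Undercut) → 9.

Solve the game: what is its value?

Row minima: High → -1, Low → 1; maximin = 1.
Column maxima: Match → 4, Undercut → 9; minimax = 4.
1 ≠ 4, so there is no saddle point; optimal play is mixed.
Let Firm A play High with probability p. Expected payoff against Match: 4p + 1(1−p) = 3p + 1; against Undercut: (-1)p + 9(1−p) = −10p + 9.
Setting these equal: 3p + 1 = −10p + 9 ⇒ 13p = 8 ⇒ p = 8/13, and the value is (3)·(8/13) + 1 = 37/13.
For Firm B: with q = P(Match), equating High's and Low's payoffs gives 5q − 1 = −8q + 9 ⇒ q = 10/13.

37/13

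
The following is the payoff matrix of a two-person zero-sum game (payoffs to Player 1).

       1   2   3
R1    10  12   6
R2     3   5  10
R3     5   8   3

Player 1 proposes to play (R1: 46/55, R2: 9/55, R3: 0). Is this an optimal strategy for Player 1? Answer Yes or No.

No

Against 1 this mix gives (46/55)·10 + (9/55)·3 = 487/55.
Against 2 this mix gives (46/55)·12 + (9/55)·5 = 597/55.
Against 3 this mix gives (46/55)·6 + (9/55)·10 = 366/55.
Player 2 will play 3, holding Player 1 to 366/55. Shifting weight toward the row that does better against 3 would raise this floor (the equalizing mix achieves 82/11 against both 3 and 1), so the proposed strategy is not optimal.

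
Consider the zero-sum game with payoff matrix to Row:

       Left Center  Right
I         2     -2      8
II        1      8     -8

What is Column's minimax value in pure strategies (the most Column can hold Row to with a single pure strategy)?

2

Column maxima: Left → 2, Center → 8, Right → 8.
The smallest of these is 2.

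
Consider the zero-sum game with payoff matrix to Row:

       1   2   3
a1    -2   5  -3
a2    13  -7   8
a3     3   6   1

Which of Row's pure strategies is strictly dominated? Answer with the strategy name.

a3 gives a strictly higher payoff than a1 against every column: 3 > -2, 6 > 5, 1 > -3.
So a1 is strictly dominated and Row never plays it.

a1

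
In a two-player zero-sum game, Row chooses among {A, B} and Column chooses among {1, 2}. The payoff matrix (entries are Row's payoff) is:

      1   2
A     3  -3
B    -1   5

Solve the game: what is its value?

Row minima: A → -3, B → -1; maximin = -1.
Column maxima: 1 → 3, 2 → 5; minimax = 3.
-1 ≠ 3, so there is no saddle point; optimal play is mixed.
Let Row play A with probability p. Expected payoff against 1: 3p + (-1)(1−p) = 4p − 1; against 2: (-3)p + 5(1−p) = −8p + 5.
Setting these equal: 4p − 1 = −8p + 5 ⇒ 12p = 6 ⇒ p = 1/2, and the value is (4)·(1/2) − 1 = 1.
For Column: with q = P(1), equating A's and B's payoffs gives 6q − 3 = −6q + 5 ⇒ q = 2/3.

1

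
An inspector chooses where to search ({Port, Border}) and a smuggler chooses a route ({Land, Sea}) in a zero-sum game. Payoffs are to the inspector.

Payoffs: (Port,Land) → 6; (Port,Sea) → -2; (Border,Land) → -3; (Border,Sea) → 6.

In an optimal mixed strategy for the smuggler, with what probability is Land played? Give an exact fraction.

8/17

Row minima: Port → -2, Border → -3; maximin = -2.
Column maxima: Land → 6, Sea → 6; minimax = 6.
-2 ≠ 6, so there is no saddle point; optimal play is mixed.
Let the inspector play Port with probability p. Expected payoff against Land: 6p + (-3)(1−p) = 9p − 3; against Sea: (-2)p + 6(1−p) = −8p + 6.
Setting these equal: 9p − 3 = −8p + 6 ⇒ 17p = 9 ⇒ p = 9/17, and the value is (9)·(9/17) − 3 = 30/17.
For the smuggler: with q = P(Land), equating Port's and Border's payoffs gives 8q − 2 = −9q + 6 ⇒ q = 8/17.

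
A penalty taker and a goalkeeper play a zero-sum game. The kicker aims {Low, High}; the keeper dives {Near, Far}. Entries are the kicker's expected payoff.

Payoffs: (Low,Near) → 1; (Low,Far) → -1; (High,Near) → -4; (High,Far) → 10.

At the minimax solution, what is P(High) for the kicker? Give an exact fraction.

1/8

Row minima: Low → -1, High → -4; maximin = -1.
Column maxima: Near → 1, Far → 10; minimax = 1.
-1 ≠ 1, so there is no saddle point; optimal play is mixed.
Let the kicker play Low with probability p. Expected payoff against Near: 1p + (-4)(1−p) = 5p − 4; against Far: (-1)p + 10(1−p) = −11p + 10.
Setting these equal: 5p − 4 = −11p + 10 ⇒ 16p = 14 ⇒ p = 7/8, and the value is (5)·(7/8) − 4 = 3/8.
For the keeper: with q = P(Near), equating Low's and High's payoffs gives 2q − 1 = −14q + 10 ⇒ q = 11/16.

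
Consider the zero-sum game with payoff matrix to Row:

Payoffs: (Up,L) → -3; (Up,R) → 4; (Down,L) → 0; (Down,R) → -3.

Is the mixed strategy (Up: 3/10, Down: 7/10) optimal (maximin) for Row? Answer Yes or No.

Yes

Against L this mix gives (3/10)·(-3) + (7/10)·0 = -9/10.
Against R this mix gives (3/10)·4 + (7/10)·(-3) = -9/10.
All of Column's active replies (L, R) yield -9/10, and no column does worse for Row. The mix makes Column indifferent and guarantees -9/10, so it is optimal.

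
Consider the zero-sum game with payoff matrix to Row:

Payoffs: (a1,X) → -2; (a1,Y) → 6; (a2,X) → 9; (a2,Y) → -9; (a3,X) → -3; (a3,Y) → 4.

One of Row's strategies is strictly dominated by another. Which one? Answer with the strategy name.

a1 gives a strictly higher payoff than a3 against every column: -2 > -3, 6 > 4.
So a3 is strictly dominated and Row never plays it.

a3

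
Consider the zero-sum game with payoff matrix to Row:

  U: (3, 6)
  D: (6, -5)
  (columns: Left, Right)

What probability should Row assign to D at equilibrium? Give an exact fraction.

Row minima: U → 3, D → -5; maximin = 3.
Column maxima: Left → 6, Right → 6; minimax = 6.
3 ≠ 6, so there is no saddle point; optimal play is mixed.
Let Row play U with probability p. Expected payoff against Left: 3p + 6(1−p) = −3p + 6; against Right: 6p + (-5)(1−p) = 11p − 5.
Setting these equal: −3p + 6 = 11p − 5 ⇒ −14p = -11 ⇒ p = 11/14, and the value is (-3)·(11/14) + 6 = 51/14.
For Column: with q = P(Left), equating U's and D's payoffs gives −3q + 6 = 11q − 5 ⇒ q = 11/14.

3/14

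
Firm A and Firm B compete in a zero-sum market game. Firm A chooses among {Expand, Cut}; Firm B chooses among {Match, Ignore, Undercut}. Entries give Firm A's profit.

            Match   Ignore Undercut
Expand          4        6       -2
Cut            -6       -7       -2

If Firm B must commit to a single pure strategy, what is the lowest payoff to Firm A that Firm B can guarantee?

-2

Column maxima: Match → 4, Ignore → 6, Undercut → -2.
The smallest of these is -2.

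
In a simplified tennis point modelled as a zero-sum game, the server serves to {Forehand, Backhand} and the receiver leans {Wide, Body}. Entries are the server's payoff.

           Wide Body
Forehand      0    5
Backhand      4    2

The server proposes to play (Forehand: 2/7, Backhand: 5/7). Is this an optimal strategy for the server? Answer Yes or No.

Against Wide this mix gives (2/7)·0 + (5/7)·4 = 20/7.
Against Body this mix gives (2/7)·5 + (5/7)·2 = 20/7.
All of the receiver's active replies (Wide, Body) yield 20/7, and no column does worse for the server. The mix makes the receiver indifferent and guarantees 20/7, so it is optimal.

Yes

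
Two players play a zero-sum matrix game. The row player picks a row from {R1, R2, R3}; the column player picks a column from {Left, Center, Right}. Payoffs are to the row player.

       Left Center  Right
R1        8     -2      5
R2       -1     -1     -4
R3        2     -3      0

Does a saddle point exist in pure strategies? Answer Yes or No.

Row minima: R1 → -2, R2 → -4, R3 → -3; maximin = -2.
Column maxima: Left → 8, Center → -1, Right → 5; minimax = -1.
-2 ≠ -1, so no pure-strategy equilibrium exists.

No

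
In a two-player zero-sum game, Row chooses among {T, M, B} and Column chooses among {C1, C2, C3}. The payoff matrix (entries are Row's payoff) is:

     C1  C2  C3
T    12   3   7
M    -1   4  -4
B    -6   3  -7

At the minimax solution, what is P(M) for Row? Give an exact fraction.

Row minima: T → 3, M → -4, B → -7; maximin = 3.
Column maxima: C1 → 12, C2 → 4, C3 → 7; minimax = 4.
3 ≠ 4, so there is no saddle point; optimal play is mixed.
B is strictly dominated by M, so Row never plays it.
C1 is strictly dominated by C3 (it gives Row strictly more in every row), so Column never plays it.
On the remaining 2×2 (T, M vs C2, C3):
Let Row play T with probability p. Expected payoff against C2: 3p + 4(1−p) = −p + 4; against C3: 7p + (-4)(1−p) = 11p − 4.
Setting these equal: −p + 4 = 11p − 4 ⇒ −12p = -8 ⇒ p = 2/3, and the value is (-1)·(2/3) + 4 = 10/3.
For Column: with q = P(C2), equating T's and M's payoffs gives −4q + 7 = 8q − 4 ⇒ q = 11/12.

1/3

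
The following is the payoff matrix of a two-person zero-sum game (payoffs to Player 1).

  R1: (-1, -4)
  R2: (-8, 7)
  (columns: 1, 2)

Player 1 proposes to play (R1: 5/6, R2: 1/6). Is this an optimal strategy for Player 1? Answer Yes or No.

Against 1 this mix gives (5/6)·(-1) + (1/6)·(-8) = -13/6.
Against 2 this mix gives (5/6)·(-4) + (1/6)·7 = -13/6.
All of Player 2's active replies (1, 2) yield -13/6, and no column does worse for Player 1. The mix makes Player 2 indifferent and guarantees -13/6, so it is optimal.

Yes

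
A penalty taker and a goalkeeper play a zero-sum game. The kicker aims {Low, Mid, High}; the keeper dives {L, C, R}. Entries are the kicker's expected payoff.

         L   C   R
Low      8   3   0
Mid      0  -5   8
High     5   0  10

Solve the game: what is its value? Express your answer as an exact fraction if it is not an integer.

Row minima: Low → 0, Mid → -5, High → 0; maximin = 0.
Column maxima: L → 8, C → 3, R → 10; minimax = 3.
0 ≠ 3, so there is no saddle point; optimal play is mixed.
Mid is strictly dominated by High, so the kicker never plays it.
L is strictly dominated by C (it gives the kicker strictly more in every row), so the keeper never plays it.
On the remaining 2×2 (Low, High vs C, R):
Let the kicker play Low with probability p. Expected payoff against C: 3p + 0(1−p) = 3p; against R: 0p + 10(1−p) = −10p + 10.
Setting these equal: 3p = −10p + 10 ⇒ 13p = 10 ⇒ p = 10/13, and the value is (3)·(10/13) = 30/13.
For the keeper: with q = P(C), equating Low's and High's payoffs gives 3q = −10q + 10 ⇒ q = 10/13.

30/13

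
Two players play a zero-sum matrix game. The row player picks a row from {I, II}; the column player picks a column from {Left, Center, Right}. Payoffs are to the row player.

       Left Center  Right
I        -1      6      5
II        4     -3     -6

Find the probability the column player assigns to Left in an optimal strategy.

Row minima: I → -1, II → -6; maximin = -1.
Column maxima: Left → 4, Center → 6, Right → 5; minimax = 4.
-1 ≠ 4, so there is no saddle point; optimal play is mixed.
Center is strictly dominated by Right (it gives the row player strictly more in every row), so the column player never plays it.
On the remaining 2×2 (I, II vs Left, Right):
Let the row player play I with probability p. Expected payoff against Left: (-1)p + 4(1−p) = −5p + 4; against Right: 5p + (-6)(1−p) = 11p − 6.
Setting these equal: −5p + 4 = 11p − 6 ⇒ −16p = -10 ⇒ p = 5/8, and the value is (-5)·(5/8) + 4 = 7/8.
For the column player: with q = P(Left), equating I's and II's payoffs gives −6q + 5 = 10q − 6 ⇒ q = 11/16.

11/16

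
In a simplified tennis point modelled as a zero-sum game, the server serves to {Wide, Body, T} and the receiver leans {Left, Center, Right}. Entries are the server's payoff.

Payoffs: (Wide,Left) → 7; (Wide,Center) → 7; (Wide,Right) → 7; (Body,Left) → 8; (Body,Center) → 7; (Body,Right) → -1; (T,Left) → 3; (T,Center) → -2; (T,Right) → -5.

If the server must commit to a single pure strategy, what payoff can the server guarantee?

7

Row minima: Wide → 7, Body → -1, T → -5.
The best of these is 7.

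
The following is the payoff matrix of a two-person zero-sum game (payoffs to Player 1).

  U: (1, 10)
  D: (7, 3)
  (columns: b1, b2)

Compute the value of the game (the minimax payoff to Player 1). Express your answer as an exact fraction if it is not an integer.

67/13

Row minima: U → 1, D → 3; maximin = 3.
Column maxima: b1 → 7, b2 → 10; minimax = 7.
3 ≠ 7, so there is no saddle point; optimal play is mixed.
Let Player 1 play U with probability p. Expected payoff against b1: 1p + 7(1−p) = −6p + 7; against b2: 10p + 3(1−p) = 7p + 3.
Setting these equal: −6p + 7 = 7p + 3 ⇒ −13p = -4 ⇒ p = 4/13, and the value is (-6)·(4/13) + 7 = 67/13.
For Player 2: with q = P(b1), equating U's and D's payoffs gives −9q + 10 = 4q + 3 ⇒ q = 7/13.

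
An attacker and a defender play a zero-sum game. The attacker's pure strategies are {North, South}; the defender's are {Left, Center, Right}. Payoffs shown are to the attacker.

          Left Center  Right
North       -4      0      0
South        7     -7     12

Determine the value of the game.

-14/9

Row minima: North → -4, South → -7; maximin = -4.
Column maxima: Left → 7, Center → 0, Right → 12; minimax = 0.
-4 ≠ 0, so there is no saddle point; optimal play is mixed.
Right is strictly dominated by Left (it gives the attacker strictly more in every row), so the defender never plays it.
On the remaining 2×2 (North, South vs Left, Center):
Let the attacker play North with probability p. Expected payoff against Left: (-4)p + 7(1−p) = −11p + 7; against Center: 0p + (-7)(1−p) = 7p − 7.
Setting these equal: −11p + 7 = 7p − 7 ⇒ −18p = -14 ⇒ p = 7/9, and the value is (-11)·(7/9) + 7 = -14/9.
For the defender: with q = P(Left), equating North's and South's payoffs gives −4q = 14q − 7 ⇒ q = 7/18.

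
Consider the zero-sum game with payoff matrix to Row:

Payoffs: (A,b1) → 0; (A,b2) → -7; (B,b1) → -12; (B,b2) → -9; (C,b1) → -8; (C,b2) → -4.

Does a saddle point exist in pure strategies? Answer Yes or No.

No

Row minima: A → -7, B → -12, C → -8; maximin = -7.
Column maxima: b1 → 0, b2 → -4; minimax = -4.
-7 ≠ -4, so no pure-strategy equilibrium exists.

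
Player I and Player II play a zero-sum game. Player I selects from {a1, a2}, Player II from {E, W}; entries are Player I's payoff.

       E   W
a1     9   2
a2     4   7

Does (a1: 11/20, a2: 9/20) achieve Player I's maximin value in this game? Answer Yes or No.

Against E this mix gives (11/20)·9 + (9/20)·4 = 27/4.
Against W this mix gives (11/20)·2 + (9/20)·7 = 17/4.
Player II will play W, holding Player I to 17/4. Shifting weight toward the row that does better against W would raise this floor (the equalizing mix achieves 11/2 against both W and E), so the proposed strategy is not optimal.

No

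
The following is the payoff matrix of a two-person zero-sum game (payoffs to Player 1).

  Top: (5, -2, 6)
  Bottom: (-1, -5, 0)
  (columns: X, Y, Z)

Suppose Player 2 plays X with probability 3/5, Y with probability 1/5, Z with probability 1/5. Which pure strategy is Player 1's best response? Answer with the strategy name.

Expected payoff of Top: (3/5)·5 + (1/5)·(-2) + (1/5)·6 = 19/5.
Expected payoff of Bottom: (3/5)·(-1) + (1/5)·(-5) + (1/5)·0 = -8/5.
The largest is 19/5, so Player 1's best response is Top.

Top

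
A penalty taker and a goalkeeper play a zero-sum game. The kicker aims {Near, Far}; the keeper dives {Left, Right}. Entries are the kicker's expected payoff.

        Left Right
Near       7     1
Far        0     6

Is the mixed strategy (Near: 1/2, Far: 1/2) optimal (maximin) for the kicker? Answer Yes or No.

Yes

Against Left this mix gives (1/2)·7 + (1/2)·0 = 7/2.
Against Right this mix gives (1/2)·1 + (1/2)·6 = 7/2.
All of the keeper's active replies (Left, Right) yield 7/2, and no column does worse for the kicker. The mix makes the keeper indifferent and guarantees 7/2, so it is optimal.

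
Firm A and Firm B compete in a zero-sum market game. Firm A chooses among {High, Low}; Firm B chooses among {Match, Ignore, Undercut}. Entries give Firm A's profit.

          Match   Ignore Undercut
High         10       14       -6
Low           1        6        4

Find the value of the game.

46/19

Row minima: High → -6, Low → 1; maximin = 1.
Column maxima: Match → 10, Ignore → 14, Undercut → 4; minimax = 4.
1 ≠ 4, so there is no saddle point; optimal play is mixed.
Ignore is strictly dominated by Match (it gives Firm A strictly more in every row), so Firm B never plays it.
On the remaining 2×2 (High, Low vs Match, Undercut):
Let Firm A play High with probability p. Expected payoff against Match: 10p + 1(1−p) = 9p + 1; against Undercut: (-6)p + 4(1−p) = −10p + 4.
Setting these equal: 9p + 1 = −10p + 4 ⇒ 19p = 3 ⇒ p = 3/19, and the value is (9)·(3/19) + 1 = 46/19.
For Firm B: with q = P(Match), equating High's and Low's payoffs gives 16q − 6 = −3q + 4 ⇒ q = 10/19.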